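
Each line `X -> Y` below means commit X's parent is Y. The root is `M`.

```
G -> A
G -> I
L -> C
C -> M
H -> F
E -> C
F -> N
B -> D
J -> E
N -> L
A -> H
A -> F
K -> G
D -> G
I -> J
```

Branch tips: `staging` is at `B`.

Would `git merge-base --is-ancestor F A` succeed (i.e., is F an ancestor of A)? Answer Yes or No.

Ancestors of A (commits reachable by following parents): {A, C, F, H, L, M, N}.
F is in that set, so it is an ancestor of A.

Yes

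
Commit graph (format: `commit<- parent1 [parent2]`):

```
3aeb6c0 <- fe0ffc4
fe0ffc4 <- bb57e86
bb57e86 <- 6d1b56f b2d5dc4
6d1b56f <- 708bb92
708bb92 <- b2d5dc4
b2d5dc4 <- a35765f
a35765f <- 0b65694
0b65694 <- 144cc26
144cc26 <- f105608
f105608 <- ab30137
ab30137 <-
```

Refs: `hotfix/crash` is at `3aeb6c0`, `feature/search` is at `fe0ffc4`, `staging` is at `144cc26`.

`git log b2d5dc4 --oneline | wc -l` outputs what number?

Walking parent pointers from b2d5dc4: reachable set = {0b65694, 144cc26, a35765f, ab30137, b2d5dc4, f105608}.
That is 6 commits.

6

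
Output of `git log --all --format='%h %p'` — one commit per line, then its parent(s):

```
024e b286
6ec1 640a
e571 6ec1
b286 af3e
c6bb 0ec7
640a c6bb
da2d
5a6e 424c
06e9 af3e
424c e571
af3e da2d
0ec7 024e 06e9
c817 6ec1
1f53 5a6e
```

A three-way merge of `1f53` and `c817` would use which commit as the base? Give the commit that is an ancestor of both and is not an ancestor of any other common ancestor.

6ec1

Ancestors of 1f53: {024e, 06e9, 0ec7, 1f53, 424c, 5a6e, 640a, 6ec1, af3e, b286, c6bb, da2d, e571}.
Ancestors of c817: {024e, 06e9, 0ec7, 640a, 6ec1, af3e, b286, c6bb, c817, da2d}.
Common ancestors: {024e, 06e9, 0ec7, 640a, 6ec1, af3e, b286, c6bb, da2d}.
Among these, 6ec1 is not an ancestor of any other common ancestor — it is the merge base.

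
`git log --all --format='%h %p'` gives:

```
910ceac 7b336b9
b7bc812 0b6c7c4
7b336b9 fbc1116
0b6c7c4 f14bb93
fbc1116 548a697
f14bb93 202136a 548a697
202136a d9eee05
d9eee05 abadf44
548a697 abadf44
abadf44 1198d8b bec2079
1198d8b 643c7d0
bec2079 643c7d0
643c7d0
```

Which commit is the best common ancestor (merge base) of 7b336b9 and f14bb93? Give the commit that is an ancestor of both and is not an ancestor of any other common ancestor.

Ancestors of 7b336b9: {1198d8b, 548a697, 643c7d0, 7b336b9, abadf44, bec2079, fbc1116}.
Ancestors of f14bb93: {1198d8b, 202136a, 548a697, 643c7d0, abadf44, bec2079, d9eee05, f14bb93}.
Common ancestors: {1198d8b, 548a697, 643c7d0, abadf44, bec2079}.
Among these, 548a697 is not an ancestor of any other common ancestor — it is the merge base.

548a697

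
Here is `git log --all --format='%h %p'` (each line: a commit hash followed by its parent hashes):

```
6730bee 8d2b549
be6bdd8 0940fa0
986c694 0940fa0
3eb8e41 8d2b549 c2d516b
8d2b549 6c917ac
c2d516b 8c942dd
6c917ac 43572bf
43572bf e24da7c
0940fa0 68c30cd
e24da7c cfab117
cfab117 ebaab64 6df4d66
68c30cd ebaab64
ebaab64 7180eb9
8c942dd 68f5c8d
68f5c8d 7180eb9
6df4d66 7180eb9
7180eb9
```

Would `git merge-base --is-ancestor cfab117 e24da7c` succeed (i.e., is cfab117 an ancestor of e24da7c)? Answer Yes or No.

Ancestors of e24da7c (commits reachable by following parents): {6df4d66, 7180eb9, cfab117, e24da7c, ebaab64}.
cfab117 is in that set, so it is an ancestor of e24da7c.

Yes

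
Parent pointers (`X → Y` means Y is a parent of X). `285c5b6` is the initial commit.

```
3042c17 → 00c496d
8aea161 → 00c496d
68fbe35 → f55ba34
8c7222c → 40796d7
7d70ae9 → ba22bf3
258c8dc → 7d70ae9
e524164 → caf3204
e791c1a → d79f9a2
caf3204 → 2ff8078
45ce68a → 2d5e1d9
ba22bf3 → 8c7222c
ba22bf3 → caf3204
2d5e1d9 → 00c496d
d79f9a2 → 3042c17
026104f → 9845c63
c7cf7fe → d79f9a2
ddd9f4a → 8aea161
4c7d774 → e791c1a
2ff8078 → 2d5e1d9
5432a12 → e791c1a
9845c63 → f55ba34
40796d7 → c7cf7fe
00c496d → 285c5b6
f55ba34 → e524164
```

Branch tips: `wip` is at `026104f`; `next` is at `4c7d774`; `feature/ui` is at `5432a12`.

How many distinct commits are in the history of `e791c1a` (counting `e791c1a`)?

5

Walking parent pointers from e791c1a: reachable set = {00c496d, 285c5b6, 3042c17, d79f9a2, e791c1a}.
That is 5 commits.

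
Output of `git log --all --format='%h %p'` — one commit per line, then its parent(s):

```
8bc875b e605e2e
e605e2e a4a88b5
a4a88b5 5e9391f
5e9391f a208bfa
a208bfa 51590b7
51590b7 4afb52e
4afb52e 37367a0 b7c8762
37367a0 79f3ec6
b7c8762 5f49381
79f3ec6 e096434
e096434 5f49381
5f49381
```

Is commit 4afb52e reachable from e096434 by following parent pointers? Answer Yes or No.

No

Ancestors of e096434: {5f49381, e096434}.
4afb52e is not in that set, so it is not an ancestor of e096434.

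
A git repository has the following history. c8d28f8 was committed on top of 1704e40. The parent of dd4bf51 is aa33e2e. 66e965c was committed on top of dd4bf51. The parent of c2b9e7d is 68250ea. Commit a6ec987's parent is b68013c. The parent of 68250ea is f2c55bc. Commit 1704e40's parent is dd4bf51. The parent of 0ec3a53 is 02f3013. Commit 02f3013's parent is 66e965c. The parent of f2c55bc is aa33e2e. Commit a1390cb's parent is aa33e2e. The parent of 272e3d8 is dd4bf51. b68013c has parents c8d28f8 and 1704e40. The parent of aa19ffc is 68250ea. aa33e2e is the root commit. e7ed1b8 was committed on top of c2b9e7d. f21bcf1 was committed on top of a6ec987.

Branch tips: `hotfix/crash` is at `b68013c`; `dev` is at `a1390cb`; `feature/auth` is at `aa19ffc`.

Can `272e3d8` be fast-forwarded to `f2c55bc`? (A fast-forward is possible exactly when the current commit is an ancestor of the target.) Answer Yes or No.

A fast-forward from 272e3d8 to f2c55bc is possible iff 272e3d8 is an ancestor of f2c55bc.
Ancestors of f2c55bc: {aa33e2e, f2c55bc}.
272e3d8 is not among them, so fast-forward is not possible.

No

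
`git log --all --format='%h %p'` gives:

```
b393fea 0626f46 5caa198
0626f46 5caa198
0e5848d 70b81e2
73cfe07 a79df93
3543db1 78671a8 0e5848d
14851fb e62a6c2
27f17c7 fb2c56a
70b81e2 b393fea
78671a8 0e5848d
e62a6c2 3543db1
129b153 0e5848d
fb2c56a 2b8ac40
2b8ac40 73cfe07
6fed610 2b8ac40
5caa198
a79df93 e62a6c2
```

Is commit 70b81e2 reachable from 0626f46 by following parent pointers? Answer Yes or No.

Ancestors of 0626f46: {0626f46, 5caa198}.
70b81e2 is not in that set, so it is not an ancestor of 0626f46.

No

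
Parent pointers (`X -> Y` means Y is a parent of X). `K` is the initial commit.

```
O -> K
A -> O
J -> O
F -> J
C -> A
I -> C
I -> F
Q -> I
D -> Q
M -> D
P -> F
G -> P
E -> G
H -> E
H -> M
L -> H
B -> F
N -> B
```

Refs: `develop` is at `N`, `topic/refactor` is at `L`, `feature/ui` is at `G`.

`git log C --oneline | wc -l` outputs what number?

4

Walking parent pointers from C: reachable set = {A, C, K, O}.
That is 4 commits.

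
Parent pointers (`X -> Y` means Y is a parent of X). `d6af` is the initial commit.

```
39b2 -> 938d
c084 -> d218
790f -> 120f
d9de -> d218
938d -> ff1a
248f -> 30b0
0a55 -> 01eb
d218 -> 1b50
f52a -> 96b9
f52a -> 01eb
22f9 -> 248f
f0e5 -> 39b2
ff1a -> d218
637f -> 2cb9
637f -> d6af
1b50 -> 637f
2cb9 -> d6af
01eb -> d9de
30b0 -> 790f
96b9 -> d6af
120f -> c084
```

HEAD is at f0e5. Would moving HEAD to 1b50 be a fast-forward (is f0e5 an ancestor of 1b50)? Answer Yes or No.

A fast-forward from f0e5 to 1b50 is possible iff f0e5 is an ancestor of 1b50.
Ancestors of 1b50: {1b50, 2cb9, 637f, d6af}.
f0e5 is not among them, so fast-forward is not possible.

No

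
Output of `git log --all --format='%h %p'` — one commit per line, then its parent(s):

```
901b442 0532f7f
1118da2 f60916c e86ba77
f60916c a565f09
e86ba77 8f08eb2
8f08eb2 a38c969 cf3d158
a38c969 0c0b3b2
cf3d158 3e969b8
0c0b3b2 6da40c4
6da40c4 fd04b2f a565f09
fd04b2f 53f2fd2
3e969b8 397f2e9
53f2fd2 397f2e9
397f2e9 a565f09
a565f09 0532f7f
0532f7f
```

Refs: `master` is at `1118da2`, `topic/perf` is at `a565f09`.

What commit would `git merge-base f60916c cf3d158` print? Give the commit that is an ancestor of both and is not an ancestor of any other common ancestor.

a565f09

Ancestors of f60916c: {0532f7f, a565f09, f60916c}.
Ancestors of cf3d158: {0532f7f, 397f2e9, 3e969b8, a565f09, cf3d158}.
Common ancestors: {0532f7f, a565f09}.
Among these, a565f09 is not an ancestor of any other common ancestor — it is the merge base.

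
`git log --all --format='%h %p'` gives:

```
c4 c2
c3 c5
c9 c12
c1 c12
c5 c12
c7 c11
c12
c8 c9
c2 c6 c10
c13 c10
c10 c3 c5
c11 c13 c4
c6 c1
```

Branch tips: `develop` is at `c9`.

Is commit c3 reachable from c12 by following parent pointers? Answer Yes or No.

No

Ancestors of c12: {c12}.
c3 is not in that set, so it is not an ancestor of c12.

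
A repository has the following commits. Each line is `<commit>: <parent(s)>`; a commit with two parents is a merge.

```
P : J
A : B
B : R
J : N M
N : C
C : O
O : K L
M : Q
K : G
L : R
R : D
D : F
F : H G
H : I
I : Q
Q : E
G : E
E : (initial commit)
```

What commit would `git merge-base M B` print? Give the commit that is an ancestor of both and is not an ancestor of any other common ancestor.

Ancestors of M: {E, M, Q}.
Ancestors of B: {B, D, E, F, G, H, I, Q, R}.
Common ancestors: {E, Q}.
Among these, Q is not an ancestor of any other common ancestor — it is the merge base.

Q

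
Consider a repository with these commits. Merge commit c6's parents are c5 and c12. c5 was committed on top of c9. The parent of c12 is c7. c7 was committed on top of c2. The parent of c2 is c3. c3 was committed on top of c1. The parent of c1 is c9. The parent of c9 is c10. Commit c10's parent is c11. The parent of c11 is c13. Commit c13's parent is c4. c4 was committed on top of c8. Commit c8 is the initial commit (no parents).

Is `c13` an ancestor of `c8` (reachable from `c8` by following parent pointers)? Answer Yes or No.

Ancestors of c8: {c8}.
c13 is not in that set, so it is not an ancestor of c8.

No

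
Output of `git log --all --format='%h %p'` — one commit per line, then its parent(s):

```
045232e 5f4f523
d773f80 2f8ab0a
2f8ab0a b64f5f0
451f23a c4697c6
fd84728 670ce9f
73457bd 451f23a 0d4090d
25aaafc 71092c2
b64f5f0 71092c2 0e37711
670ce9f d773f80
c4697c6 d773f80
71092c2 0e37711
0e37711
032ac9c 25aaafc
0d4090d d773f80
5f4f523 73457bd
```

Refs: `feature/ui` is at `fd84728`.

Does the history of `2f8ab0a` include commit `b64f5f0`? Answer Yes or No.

Yes

Ancestors of 2f8ab0a (commits reachable by following parents): {0e37711, 2f8ab0a, 71092c2, b64f5f0}.
b64f5f0 is in that set, so it is an ancestor of 2f8ab0a.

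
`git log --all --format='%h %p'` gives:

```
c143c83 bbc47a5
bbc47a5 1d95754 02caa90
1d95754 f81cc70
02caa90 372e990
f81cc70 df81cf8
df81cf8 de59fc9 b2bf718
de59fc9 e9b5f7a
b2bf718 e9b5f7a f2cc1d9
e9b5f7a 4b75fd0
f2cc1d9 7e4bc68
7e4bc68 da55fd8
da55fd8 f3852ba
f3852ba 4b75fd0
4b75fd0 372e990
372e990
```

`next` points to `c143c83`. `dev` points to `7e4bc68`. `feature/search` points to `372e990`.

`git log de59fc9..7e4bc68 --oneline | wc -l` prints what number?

Reachable from 7e4bc68: {372e990, 4b75fd0, 7e4bc68, da55fd8, f3852ba}.
Reachable from de59fc9: {372e990, 4b75fd0, de59fc9, e9b5f7a}.
In 7e4bc68's history but not de59fc9's: {7e4bc68, da55fd8, f3852ba} — 3 commits.

3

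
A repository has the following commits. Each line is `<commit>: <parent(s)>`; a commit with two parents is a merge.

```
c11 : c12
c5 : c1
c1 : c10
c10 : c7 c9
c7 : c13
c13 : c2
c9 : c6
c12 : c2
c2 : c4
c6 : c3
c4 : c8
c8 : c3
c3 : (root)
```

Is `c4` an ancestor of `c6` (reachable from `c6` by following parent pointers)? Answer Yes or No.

Ancestors of c6: {c3, c6}.
c4 is not in that set, so it is not an ancestor of c6.

No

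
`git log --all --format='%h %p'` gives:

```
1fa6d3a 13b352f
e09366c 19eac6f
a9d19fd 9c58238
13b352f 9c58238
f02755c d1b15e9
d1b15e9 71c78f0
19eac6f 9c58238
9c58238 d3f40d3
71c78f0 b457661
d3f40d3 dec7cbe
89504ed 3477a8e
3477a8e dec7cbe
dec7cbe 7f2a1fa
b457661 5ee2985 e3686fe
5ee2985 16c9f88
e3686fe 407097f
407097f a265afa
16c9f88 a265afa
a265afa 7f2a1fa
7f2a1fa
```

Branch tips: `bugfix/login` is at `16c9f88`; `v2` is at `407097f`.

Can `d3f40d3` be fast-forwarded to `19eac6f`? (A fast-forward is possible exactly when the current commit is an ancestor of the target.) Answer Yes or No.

A fast-forward from d3f40d3 to 19eac6f is possible iff d3f40d3 is an ancestor of 19eac6f.
Ancestors of 19eac6f: {19eac6f, 7f2a1fa, 9c58238, d3f40d3, dec7cbe}.
d3f40d3 is among them, so fast-forward is possible.

Yes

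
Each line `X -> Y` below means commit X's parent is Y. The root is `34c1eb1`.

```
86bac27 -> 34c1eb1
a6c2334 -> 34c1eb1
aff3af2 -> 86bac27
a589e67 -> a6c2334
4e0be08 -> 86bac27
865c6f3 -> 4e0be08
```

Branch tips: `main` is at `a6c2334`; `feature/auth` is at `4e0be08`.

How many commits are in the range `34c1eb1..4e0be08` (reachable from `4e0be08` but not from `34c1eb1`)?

2

Reachable from 4e0be08: {34c1eb1, 4e0be08, 86bac27}.
Reachable from 34c1eb1: {34c1eb1}.
In 4e0be08's history but not 34c1eb1's: {4e0be08, 86bac27} — 2 commits.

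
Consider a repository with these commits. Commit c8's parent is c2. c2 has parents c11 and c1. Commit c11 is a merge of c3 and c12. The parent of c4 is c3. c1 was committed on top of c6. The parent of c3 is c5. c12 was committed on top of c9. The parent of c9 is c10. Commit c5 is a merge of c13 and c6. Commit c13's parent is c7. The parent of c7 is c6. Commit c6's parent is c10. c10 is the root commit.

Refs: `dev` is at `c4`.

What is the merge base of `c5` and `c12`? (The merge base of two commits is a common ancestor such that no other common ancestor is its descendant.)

Ancestors of c5: {c10, c13, c5, c6, c7}.
Ancestors of c12: {c10, c12, c9}.
Common ancestors: {c10}.
The only common ancestor is c10, so it is the merge base.

c10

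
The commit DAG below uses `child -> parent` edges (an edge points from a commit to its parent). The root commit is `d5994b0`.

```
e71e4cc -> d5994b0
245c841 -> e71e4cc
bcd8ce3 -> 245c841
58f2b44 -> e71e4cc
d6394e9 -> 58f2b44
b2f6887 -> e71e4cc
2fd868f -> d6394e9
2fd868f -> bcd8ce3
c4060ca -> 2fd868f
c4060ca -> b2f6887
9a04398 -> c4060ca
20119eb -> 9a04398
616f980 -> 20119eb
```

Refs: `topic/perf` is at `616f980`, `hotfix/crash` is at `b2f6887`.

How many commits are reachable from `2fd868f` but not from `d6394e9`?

Reachable from 2fd868f: {245c841, 2fd868f, 58f2b44, bcd8ce3, d5994b0, d6394e9, e71e4cc}.
Reachable from d6394e9: {58f2b44, d5994b0, d6394e9, e71e4cc}.
In 2fd868f's history but not d6394e9's: {245c841, 2fd868f, bcd8ce3} — 3 commits.

3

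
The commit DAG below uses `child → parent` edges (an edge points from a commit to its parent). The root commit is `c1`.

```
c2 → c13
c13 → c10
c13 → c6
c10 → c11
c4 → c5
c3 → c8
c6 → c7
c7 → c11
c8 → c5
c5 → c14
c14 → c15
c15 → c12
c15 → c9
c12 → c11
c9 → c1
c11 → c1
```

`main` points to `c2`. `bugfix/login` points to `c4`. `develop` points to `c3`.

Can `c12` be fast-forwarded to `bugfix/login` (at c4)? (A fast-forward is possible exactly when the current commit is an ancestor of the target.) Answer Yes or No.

A fast-forward from c12 to c4 is possible iff c12 is an ancestor of c4.
Ancestors of c4: {c1, c11, c12, c14, c15, c4, c5, c9}.
c12 is among them, so fast-forward is possible.

Yes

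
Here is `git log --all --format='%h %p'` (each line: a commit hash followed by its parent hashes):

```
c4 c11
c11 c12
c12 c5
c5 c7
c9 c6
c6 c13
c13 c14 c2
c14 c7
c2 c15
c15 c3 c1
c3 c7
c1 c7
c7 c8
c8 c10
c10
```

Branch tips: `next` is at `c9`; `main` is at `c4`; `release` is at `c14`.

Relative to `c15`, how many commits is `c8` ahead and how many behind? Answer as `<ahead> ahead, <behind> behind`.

Reachable from c8: {c10, c8}.
Reachable from c15: {c1, c10, c15, c3, c7, c8}.
Only in c8's history (ahead): {} — 0.
Only in c15's history (behind): {c1, c15, c3, c7} — 4.

0 ahead, 4 behind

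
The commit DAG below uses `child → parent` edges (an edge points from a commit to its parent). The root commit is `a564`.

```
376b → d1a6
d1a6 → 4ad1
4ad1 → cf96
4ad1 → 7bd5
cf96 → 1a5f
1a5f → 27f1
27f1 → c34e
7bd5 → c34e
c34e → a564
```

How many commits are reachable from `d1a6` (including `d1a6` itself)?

8

Walking parent pointers from d1a6: reachable set = {1a5f, 27f1, 4ad1, 7bd5, a564, c34e, cf96, d1a6}.
That is 8 commits.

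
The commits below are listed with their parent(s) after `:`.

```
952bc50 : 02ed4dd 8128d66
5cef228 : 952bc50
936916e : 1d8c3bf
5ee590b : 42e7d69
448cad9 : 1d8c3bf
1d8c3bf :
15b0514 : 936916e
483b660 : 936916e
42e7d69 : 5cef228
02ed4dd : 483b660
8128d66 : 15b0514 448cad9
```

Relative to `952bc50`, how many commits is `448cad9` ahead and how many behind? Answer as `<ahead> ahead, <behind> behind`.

Reachable from 448cad9: {1d8c3bf, 448cad9}.
Reachable from 952bc50: {02ed4dd, 15b0514, 1d8c3bf, 448cad9, 483b660, 8128d66, 936916e, 952bc50}.
Only in 448cad9's history (ahead): {} — 0.
Only in 952bc50's history (behind): {02ed4dd, 15b0514, 483b660, 8128d66, 936916e, 952bc50} — 6.

0 ahead, 6 behind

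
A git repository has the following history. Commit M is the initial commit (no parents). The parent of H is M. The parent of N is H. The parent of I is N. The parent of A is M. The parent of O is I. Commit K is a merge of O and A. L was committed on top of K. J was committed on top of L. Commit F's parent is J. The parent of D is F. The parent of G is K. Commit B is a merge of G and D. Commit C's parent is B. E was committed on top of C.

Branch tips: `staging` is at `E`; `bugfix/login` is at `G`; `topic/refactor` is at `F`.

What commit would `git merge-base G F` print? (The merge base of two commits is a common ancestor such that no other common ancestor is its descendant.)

K

Ancestors of G: {A, G, H, I, K, M, N, O}.
Ancestors of F: {A, F, H, I, J, K, L, M, N, O}.
Common ancestors: {A, H, I, K, M, N, O}.
Among these, K is not an ancestor of any other common ancestor — it is the merge base.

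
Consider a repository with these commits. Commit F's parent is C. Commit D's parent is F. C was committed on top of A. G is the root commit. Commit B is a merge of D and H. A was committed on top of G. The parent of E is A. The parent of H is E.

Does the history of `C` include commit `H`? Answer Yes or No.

Ancestors of C: {A, C, G}.
H is not in that set, so it is not an ancestor of C.

No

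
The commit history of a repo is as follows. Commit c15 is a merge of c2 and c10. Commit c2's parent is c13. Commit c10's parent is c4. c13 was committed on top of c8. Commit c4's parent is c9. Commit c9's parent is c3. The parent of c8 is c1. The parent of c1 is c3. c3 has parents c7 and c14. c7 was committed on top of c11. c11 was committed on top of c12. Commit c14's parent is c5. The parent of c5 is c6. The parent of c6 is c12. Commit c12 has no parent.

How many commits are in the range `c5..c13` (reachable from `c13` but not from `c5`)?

Reachable from c13: {c1, c11, c12, c13, c14, c3, c5, c6, c7, c8}.
Reachable from c5: {c12, c5, c6}.
In c13's history but not c5's: {c1, c11, c13, c14, c3, c7, c8} — 7 commits.

7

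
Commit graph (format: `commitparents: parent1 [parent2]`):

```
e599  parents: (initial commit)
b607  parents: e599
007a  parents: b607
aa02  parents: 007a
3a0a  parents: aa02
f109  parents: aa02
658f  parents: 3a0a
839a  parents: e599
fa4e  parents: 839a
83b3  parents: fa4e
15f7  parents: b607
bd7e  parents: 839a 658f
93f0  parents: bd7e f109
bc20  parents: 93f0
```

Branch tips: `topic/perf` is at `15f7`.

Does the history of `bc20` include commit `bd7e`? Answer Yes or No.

Yes

Ancestors of bc20 (commits reachable by following parents): {007a, 3a0a, 658f, 839a, 93f0, aa02, b607, bc20, bd7e, e599, f109}.
bd7e is in that set, so it is an ancestor of bc20.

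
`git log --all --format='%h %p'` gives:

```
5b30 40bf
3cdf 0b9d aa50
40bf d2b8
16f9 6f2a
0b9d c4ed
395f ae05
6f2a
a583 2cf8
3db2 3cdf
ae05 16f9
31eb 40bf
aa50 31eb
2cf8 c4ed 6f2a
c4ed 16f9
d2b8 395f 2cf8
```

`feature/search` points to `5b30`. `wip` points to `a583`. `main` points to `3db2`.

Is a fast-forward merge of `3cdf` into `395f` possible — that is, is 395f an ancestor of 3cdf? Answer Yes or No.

A fast-forward from 395f to 3cdf is possible iff 395f is an ancestor of 3cdf.
Ancestors of 3cdf: {0b9d, 16f9, 2cf8, 31eb, 395f, 3cdf, 40bf, 6f2a, aa50, ae05, c4ed, d2b8}.
395f is among them, so fast-forward is possible.

Yes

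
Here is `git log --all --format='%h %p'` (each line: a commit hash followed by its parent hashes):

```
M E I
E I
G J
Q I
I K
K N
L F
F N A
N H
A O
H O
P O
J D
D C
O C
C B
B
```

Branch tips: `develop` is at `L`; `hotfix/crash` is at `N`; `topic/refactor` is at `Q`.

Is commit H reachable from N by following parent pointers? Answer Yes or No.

Ancestors of N (commits reachable by following parents): {B, C, H, N, O}.
H is in that set, so it is an ancestor of N.

Yes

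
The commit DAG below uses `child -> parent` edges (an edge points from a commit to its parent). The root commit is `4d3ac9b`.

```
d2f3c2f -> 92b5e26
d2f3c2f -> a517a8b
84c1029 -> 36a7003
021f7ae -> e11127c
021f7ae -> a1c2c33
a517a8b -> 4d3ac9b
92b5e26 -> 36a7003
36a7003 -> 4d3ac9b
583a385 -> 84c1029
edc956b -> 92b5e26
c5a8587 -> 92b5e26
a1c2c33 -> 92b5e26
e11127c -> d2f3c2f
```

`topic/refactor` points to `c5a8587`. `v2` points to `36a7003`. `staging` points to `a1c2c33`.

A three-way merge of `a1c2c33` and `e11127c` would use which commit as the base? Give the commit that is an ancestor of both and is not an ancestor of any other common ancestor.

Ancestors of a1c2c33: {36a7003, 4d3ac9b, 92b5e26, a1c2c33}.
Ancestors of e11127c: {36a7003, 4d3ac9b, 92b5e26, a517a8b, d2f3c2f, e11127c}.
Common ancestors: {36a7003, 4d3ac9b, 92b5e26}.
Among these, 92b5e26 is not an ancestor of any other common ancestor — it is the merge base.

92b5e26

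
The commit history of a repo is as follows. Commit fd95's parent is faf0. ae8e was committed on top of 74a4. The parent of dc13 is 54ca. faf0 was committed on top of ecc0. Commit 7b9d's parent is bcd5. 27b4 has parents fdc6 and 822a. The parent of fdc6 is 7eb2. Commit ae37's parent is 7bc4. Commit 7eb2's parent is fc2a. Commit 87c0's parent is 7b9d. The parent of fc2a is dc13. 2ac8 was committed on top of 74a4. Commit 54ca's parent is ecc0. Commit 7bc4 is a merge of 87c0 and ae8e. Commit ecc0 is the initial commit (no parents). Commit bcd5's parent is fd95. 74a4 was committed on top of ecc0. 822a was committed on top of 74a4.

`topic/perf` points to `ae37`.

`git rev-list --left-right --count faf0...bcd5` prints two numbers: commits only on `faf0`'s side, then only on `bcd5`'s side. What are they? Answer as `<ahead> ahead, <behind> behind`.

0 ahead, 2 behind

Reachable from faf0: {ecc0, faf0}.
Reachable from bcd5: {bcd5, ecc0, faf0, fd95}.
Only in faf0's history (ahead): {} — 0.
Only in bcd5's history (behind): {bcd5, fd95} — 2.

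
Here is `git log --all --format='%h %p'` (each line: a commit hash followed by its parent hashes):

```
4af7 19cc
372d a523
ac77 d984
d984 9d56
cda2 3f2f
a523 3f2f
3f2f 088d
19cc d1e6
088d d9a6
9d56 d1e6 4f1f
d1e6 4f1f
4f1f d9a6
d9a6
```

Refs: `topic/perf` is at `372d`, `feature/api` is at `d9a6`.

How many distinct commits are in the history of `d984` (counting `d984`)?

5

Walking parent pointers from d984: reachable set = {4f1f, 9d56, d1e6, d984, d9a6}.
That is 5 commits.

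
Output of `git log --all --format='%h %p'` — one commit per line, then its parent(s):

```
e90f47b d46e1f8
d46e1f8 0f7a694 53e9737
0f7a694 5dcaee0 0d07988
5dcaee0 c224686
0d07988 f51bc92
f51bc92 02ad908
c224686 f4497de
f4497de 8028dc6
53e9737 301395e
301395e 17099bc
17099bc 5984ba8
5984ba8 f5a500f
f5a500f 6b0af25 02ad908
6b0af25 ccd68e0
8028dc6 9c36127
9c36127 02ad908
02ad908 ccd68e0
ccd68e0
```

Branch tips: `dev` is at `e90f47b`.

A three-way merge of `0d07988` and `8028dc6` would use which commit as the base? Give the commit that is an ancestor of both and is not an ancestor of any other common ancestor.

02ad908

Ancestors of 0d07988: {02ad908, 0d07988, ccd68e0, f51bc92}.
Ancestors of 8028dc6: {02ad908, 8028dc6, 9c36127, ccd68e0}.
Common ancestors: {02ad908, ccd68e0}.
Among these, 02ad908 is not an ancestor of any other common ancestor — it is the merge base.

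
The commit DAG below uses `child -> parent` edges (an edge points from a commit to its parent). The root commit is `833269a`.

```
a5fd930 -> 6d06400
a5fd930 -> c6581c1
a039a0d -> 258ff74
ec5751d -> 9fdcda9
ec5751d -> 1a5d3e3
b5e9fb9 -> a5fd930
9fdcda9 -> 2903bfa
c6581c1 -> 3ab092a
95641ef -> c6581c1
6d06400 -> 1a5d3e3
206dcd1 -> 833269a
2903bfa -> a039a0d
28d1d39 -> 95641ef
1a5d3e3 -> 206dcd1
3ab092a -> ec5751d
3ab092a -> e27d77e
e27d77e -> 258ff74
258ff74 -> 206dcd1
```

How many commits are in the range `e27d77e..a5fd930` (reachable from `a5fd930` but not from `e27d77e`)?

9

Reachable from a5fd930: {1a5d3e3, 206dcd1, 258ff74, 2903bfa, 3ab092a, 6d06400, 833269a, 9fdcda9, a039a0d, a5fd930, c6581c1, e27d77e, ec5751d}.
Reachable from e27d77e: {206dcd1, 258ff74, 833269a, e27d77e}.
In a5fd930's history but not e27d77e's: {1a5d3e3, 2903bfa, 3ab092a, 6d06400, 9fdcda9, a039a0d, a5fd930, c6581c1, ec5751d} — 9 commits.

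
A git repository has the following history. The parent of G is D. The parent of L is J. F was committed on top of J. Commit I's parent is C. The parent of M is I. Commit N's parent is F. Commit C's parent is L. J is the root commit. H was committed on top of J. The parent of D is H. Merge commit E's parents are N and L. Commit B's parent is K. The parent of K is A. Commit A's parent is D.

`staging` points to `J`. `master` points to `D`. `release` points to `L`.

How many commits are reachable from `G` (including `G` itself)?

4

Walking parent pointers from G: reachable set = {D, G, H, J}.
That is 4 commits.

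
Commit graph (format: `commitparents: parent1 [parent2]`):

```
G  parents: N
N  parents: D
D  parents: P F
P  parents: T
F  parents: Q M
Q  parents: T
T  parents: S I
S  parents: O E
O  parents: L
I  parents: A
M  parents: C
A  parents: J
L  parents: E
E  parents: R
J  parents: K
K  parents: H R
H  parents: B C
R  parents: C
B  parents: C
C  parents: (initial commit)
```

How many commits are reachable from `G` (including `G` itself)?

Walking parent pointers from G: reachable set = {A, B, C, D, E, F, G, H, I, J, K, L, M, N, O, P, Q, R, S, T}.
That is 20 commits.

20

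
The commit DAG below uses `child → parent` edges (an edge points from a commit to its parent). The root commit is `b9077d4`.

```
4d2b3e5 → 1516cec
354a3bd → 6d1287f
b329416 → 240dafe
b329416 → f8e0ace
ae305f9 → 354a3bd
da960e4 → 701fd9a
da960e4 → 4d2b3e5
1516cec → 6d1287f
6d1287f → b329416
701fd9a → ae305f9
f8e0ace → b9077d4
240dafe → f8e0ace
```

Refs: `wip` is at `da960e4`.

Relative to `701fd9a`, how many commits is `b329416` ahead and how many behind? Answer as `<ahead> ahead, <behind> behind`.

Reachable from b329416: {240dafe, b329416, b9077d4, f8e0ace}.
Reachable from 701fd9a: {240dafe, 354a3bd, 6d1287f, 701fd9a, ae305f9, b329416, b9077d4, f8e0ace}.
Only in b329416's history (ahead): {} — 0.
Only in 701fd9a's history (behind): {354a3bd, 6d1287f, 701fd9a, ae305f9} — 4.

0 ahead, 4 behind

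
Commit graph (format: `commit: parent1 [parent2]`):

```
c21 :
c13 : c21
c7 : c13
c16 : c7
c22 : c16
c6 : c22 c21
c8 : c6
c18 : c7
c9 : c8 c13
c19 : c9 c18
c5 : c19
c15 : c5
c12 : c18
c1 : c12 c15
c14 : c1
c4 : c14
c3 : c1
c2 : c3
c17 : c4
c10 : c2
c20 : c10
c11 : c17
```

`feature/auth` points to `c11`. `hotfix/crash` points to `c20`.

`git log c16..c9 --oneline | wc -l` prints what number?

4

Reachable from c9: {c13, c16, c21, c22, c6, c7, c8, c9}.
Reachable from c16: {c13, c16, c21, c7}.
In c9's history but not c16's: {c22, c6, c8, c9} — 4 commits.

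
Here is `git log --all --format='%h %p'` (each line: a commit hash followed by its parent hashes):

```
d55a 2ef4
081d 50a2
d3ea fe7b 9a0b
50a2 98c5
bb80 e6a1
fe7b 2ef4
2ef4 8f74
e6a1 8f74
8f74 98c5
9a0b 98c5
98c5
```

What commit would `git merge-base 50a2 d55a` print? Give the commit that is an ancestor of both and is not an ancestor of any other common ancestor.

98c5

Ancestors of 50a2: {50a2, 98c5}.
Ancestors of d55a: {2ef4, 8f74, 98c5, d55a}.
Common ancestors: {98c5}.
The only common ancestor is 98c5, so it is the merge base.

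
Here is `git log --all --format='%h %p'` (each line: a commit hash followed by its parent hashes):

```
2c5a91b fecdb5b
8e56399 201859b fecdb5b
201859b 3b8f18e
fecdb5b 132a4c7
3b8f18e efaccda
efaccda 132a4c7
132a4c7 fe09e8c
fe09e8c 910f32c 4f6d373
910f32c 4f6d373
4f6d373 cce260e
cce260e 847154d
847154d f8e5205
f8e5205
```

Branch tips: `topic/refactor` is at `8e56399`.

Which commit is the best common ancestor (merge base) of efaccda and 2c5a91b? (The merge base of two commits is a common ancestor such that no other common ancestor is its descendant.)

Ancestors of efaccda: {132a4c7, 4f6d373, 847154d, 910f32c, cce260e, efaccda, f8e5205, fe09e8c}.
Ancestors of 2c5a91b: {132a4c7, 2c5a91b, 4f6d373, 847154d, 910f32c, cce260e, f8e5205, fe09e8c, fecdb5b}.
Common ancestors: {132a4c7, 4f6d373, 847154d, 910f32c, cce260e, f8e5205, fe09e8c}.
Among these, 132a4c7 is not an ancestor of any other common ancestor — it is the merge base.

132a4c7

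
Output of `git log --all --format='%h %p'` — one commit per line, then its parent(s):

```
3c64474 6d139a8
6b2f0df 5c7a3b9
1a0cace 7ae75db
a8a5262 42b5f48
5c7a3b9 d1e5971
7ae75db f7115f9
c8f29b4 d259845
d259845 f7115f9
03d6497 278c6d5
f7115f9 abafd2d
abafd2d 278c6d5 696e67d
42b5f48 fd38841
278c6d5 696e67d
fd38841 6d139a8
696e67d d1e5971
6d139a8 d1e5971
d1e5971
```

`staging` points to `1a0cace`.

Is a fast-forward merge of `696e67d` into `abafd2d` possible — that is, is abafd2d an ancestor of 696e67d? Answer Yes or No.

A fast-forward from abafd2d to 696e67d is possible iff abafd2d is an ancestor of 696e67d.
Ancestors of 696e67d: {696e67d, d1e5971}.
abafd2d is not among them, so fast-forward is not possible.

No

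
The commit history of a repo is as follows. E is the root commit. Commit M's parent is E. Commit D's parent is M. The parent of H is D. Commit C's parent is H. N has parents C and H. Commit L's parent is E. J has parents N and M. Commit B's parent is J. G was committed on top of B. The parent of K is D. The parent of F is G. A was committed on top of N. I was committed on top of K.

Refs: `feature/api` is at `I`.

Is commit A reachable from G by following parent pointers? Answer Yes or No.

No

Ancestors of G: {B, C, D, E, G, H, J, M, N}.
A is not in that set, so it is not an ancestor of G.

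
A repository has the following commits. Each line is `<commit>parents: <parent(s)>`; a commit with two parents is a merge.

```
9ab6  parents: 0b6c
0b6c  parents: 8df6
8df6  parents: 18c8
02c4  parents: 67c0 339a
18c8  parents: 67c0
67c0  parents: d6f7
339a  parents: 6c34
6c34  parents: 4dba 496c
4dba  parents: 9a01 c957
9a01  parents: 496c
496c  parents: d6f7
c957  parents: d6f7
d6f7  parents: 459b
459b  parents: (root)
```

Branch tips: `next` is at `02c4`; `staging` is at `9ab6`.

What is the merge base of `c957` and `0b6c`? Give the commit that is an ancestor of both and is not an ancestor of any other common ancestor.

d6f7

Ancestors of c957: {459b, c957, d6f7}.
Ancestors of 0b6c: {0b6c, 18c8, 459b, 67c0, 8df6, d6f7}.
Common ancestors: {459b, d6f7}.
Among these, d6f7 is not an ancestor of any other common ancestor — it is the merge base.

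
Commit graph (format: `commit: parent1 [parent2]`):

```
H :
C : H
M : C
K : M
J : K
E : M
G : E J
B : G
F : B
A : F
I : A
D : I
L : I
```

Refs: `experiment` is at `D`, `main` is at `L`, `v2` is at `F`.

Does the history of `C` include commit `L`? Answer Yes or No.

No

Ancestors of C: {C, H}.
L is not in that set, so it is not an ancestor of C.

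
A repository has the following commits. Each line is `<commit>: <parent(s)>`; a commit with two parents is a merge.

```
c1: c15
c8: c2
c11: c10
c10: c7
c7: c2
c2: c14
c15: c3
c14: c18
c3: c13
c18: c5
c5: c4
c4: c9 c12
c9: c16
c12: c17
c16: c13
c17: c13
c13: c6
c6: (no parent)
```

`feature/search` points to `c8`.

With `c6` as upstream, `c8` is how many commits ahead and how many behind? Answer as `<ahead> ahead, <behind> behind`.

11 ahead, 0 behind

Reachable from c8: {c12, c13, c14, c16, c17, c18, c2, c4, c5, c6, c8, c9}.
Reachable from c6: {c6}.
Only in c8's history (ahead): {c12, c13, c14, c16, c17, c18, c2, c4, c5, c8, c9} — 11.
Only in c6's history (behind): {} — 0.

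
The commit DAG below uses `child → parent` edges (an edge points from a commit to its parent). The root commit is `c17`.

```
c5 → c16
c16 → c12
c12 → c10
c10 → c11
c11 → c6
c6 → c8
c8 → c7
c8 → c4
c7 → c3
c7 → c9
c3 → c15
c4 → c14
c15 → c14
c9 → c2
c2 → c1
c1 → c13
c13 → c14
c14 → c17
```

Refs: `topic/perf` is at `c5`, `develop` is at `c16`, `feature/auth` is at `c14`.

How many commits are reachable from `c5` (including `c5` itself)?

17

Walking parent pointers from c5: reachable set = {c1, c10, c11, c12, c13, c14, c15, c16, c17, c2, c3, c4, c5, c6, c7, c8, c9}.
That is 17 commits.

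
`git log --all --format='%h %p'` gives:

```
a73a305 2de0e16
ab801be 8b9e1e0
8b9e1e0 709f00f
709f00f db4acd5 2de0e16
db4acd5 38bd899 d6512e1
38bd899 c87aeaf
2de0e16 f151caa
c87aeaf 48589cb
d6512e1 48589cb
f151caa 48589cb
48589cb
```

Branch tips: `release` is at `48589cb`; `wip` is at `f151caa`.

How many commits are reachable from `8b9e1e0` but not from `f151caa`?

Reachable from 8b9e1e0: {2de0e16, 38bd899, 48589cb, 709f00f, 8b9e1e0, c87aeaf, d6512e1, db4acd5, f151caa}.
Reachable from f151caa: {48589cb, f151caa}.
In 8b9e1e0's history but not f151caa's: {2de0e16, 38bd899, 709f00f, 8b9e1e0, c87aeaf, d6512e1, db4acd5} — 7 commits.

7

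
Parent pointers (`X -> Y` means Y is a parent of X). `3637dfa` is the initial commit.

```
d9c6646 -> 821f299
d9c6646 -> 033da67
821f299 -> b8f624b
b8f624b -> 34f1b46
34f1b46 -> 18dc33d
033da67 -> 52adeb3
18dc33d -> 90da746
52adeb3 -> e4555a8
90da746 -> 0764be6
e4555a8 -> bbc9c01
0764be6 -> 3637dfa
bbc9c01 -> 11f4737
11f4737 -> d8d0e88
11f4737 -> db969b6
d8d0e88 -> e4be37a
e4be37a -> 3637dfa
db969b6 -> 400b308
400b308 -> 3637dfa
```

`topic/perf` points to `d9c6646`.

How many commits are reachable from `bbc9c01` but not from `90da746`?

Reachable from bbc9c01: {11f4737, 3637dfa, 400b308, bbc9c01, d8d0e88, db969b6, e4be37a}.
Reachable from 90da746: {0764be6, 3637dfa, 90da746}.
In bbc9c01's history but not 90da746's: {11f4737, 400b308, bbc9c01, d8d0e88, db969b6, e4be37a} — 6 commits.

6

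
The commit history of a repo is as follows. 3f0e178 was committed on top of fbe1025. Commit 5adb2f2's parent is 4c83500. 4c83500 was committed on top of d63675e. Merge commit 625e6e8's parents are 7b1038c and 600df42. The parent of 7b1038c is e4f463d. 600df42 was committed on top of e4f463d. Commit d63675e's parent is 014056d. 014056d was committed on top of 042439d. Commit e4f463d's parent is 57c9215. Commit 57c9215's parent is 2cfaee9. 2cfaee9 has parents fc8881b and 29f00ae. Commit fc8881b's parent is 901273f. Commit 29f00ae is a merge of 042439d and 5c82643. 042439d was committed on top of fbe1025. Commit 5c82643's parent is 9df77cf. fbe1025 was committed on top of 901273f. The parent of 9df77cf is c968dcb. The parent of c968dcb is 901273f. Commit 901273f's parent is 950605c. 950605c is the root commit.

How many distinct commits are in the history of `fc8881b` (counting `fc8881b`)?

3

Walking parent pointers from fc8881b: reachable set = {901273f, 950605c, fc8881b}.
That is 3 commits.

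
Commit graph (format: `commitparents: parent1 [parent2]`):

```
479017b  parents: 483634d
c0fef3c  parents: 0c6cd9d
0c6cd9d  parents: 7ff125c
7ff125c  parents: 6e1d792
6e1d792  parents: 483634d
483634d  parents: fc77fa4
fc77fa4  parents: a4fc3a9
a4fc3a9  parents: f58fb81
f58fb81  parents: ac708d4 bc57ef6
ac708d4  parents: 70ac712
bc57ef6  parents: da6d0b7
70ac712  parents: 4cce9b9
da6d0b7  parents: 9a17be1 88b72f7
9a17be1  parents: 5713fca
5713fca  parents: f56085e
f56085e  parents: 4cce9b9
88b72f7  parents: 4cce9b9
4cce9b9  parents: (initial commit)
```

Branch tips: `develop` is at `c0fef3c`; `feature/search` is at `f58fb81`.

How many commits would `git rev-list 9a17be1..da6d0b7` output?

Reachable from da6d0b7: {4cce9b9, 5713fca, 88b72f7, 9a17be1, da6d0b7, f56085e}.
Reachable from 9a17be1: {4cce9b9, 5713fca, 9a17be1, f56085e}.
In da6d0b7's history but not 9a17be1's: {88b72f7, da6d0b7} — 2 commits.

2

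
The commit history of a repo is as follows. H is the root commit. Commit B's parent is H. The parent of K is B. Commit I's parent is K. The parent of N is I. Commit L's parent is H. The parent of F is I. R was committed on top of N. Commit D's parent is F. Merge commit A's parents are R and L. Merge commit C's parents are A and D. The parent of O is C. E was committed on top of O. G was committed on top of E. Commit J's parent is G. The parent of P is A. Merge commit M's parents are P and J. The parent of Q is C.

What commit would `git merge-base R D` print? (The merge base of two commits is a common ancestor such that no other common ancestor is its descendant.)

I

Ancestors of R: {B, H, I, K, N, R}.
Ancestors of D: {B, D, F, H, I, K}.
Common ancestors: {B, H, I, K}.
Among these, I is not an ancestor of any other common ancestor — it is the merge base.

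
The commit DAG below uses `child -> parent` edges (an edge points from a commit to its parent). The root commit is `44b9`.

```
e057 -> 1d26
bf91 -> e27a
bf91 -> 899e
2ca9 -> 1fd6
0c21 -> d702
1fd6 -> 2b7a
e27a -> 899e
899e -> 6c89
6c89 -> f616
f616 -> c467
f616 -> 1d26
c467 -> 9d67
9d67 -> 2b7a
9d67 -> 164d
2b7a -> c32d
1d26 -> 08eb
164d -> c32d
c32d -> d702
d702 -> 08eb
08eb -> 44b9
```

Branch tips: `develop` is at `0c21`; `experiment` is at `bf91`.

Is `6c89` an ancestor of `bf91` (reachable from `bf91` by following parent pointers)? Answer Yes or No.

Ancestors of bf91 (commits reachable by following parents): {08eb, 164d, 1d26, 2b7a, 44b9, 6c89, 899e, 9d67, bf91, c32d, c467, d702, e27a, f616}.
6c89 is in that set, so it is an ancestor of bf91.

Yes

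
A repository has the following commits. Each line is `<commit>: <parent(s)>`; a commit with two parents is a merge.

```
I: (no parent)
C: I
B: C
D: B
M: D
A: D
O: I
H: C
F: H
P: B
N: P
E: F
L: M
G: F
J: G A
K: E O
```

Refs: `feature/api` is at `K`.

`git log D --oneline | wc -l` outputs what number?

Walking parent pointers from D: reachable set = {B, C, D, I}.
That is 4 commits.

4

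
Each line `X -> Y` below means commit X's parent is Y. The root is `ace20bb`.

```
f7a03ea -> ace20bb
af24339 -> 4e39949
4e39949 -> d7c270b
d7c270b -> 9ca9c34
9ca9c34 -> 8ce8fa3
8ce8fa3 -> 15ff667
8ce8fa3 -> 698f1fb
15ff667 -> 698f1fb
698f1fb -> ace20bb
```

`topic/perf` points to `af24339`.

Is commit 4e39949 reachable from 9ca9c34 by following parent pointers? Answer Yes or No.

No

Ancestors of 9ca9c34: {15ff667, 698f1fb, 8ce8fa3, 9ca9c34, ace20bb}.
4e39949 is not in that set, so it is not an ancestor of 9ca9c34.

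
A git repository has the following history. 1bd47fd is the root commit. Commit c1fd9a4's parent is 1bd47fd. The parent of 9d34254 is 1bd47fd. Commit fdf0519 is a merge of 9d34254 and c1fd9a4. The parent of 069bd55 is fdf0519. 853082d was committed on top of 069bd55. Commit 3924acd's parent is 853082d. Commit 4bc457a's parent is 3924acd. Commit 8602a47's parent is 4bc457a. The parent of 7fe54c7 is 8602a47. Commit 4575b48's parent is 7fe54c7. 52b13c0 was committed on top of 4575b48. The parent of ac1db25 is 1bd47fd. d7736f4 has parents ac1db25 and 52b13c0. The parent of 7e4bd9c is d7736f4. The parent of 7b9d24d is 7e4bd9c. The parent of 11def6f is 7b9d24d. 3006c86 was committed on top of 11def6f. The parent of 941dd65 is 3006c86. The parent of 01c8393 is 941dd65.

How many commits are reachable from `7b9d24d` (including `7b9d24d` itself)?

16

Walking parent pointers from 7b9d24d: reachable set = {069bd55, 1bd47fd, 3924acd, 4575b48, 4bc457a, 52b13c0, 7b9d24d, 7e4bd9c, 7fe54c7, 853082d, 8602a47, 9d34254, ac1db25, c1fd9a4, d7736f4, fdf0519}.
That is 16 commits.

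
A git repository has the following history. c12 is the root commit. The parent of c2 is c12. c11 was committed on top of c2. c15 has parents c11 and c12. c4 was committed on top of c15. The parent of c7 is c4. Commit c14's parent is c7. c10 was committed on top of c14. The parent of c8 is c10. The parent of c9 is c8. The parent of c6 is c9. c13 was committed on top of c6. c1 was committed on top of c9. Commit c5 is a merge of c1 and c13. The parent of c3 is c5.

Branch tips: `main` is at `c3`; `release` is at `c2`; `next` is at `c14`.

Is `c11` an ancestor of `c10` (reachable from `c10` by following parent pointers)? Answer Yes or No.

Ancestors of c10 (commits reachable by following parents): {c10, c11, c12, c14, c15, c2, c4, c7}.
c11 is in that set, so it is an ancestor of c10.

Yes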